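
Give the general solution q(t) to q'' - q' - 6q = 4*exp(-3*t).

q = 2*exp(-3*t)/3 + C1*exp(3*t) + C2*exp(-2*t)

Characteristic equation r² - r - 6 = 0 factors as (r - 3)(r + 2) = 0, so r = 3, -2.
Hence q_h = C1*exp(3*t) + C2*exp(-2*t).
Try q_p = A*exp(-3*t). Substituting into the equation and dividing by exp(-3*t) gives A = 2/3, so q_p = 2*exp(-3*t)/3.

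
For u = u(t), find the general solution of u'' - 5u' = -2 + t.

Characteristic equation r² - 5r = 0 factors as (r - 5)r = 0, so r = 5, 0.
Hence u_h = C1*exp(5*t) + C2.
Since 0 is a characteristic root (multiplicity 1), multiply the polynomial trial by t: try u_p = t*(A0 + A1*t). Substituting and matching coefficients of each power of t gives A0 = 9/25, A1 = -1/10, so u_p = -t^2/10 + 9*t/25.

u = C2 - t**2/10 + 9*t/25 + C1*exp(5*t)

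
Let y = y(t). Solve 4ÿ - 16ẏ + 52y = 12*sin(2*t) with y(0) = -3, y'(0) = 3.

y = 24*cos(2*t)/145 + 27*sin(2*t)/145 - 459*cos(3*t)*exp(2*t)/145 + 433*exp(2*t)*sin(3*t)/145

Divide through by 4: y'' - 4y' + 13y = 3*sin(2*t).
Characteristic equation r² - 4r + 13 = 0 has discriminant (-4)² - 4·(13) = -36 < 0, so r = 2 ± 3i.
Hence y_h = C1*cos(3*t)*exp(2*t) + C2*exp(2*t)*sin(3*t).
Try y_p = A*cos(2*t) + B*sin(2*t). Substituting and equating the coefficients of cos(2t) and sin(2t) gives A = 24/145, B = 27/145, so y_p = 24*cos(2*t)/145 + 27*sin(2*t)/145.
General solution: y = 24*cos(2*t)/145 + 27*sin(2*t)/145 + C1*cos(3*t)*exp(2*t) + C2*exp(2*t)*sin(3*t).
Apply the initial conditions: y(0) = 24/145 + C1 = -3 and y'(0) = 54/145 + 2*C1 + 3*C2 = 3. Solving gives C1 = -459/145, C2 = 433/145.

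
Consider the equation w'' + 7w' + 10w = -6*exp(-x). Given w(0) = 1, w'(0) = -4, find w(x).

Characteristic equation r² + 7r + 10 = 0 factors as (r + 2)(r + 5) = 0, so r = -2, -5.
Hence w_h = C1*exp(-2*x) + C2*exp(-5*x).
Try w_p = A*exp(-x). Substituting into the equation and dividing by exp(-x) gives A = -3/2, so w_p = -3*exp(-x)/2.
General solution: w = -3*exp(-x)/2 + C1*exp(-2*x) + C2*exp(-5*x).
Apply the initial conditions: w(0) = -3/2 + C1 + C2 = 1 and w'(0) = 3/2 - 5*C2 - 2*C1 = -4. Solving gives C1 = 7/3, C2 = 1/6.

w = -3*exp(-x)/2 + exp(-5*x)/6 + 7*exp(-2*x)/3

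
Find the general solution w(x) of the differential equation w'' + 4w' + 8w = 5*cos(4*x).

Characteristic equation r² + 4r + 8 = 0 has discriminant (4)² - 4·(8) = -16 < 0, so r = -2 ± 2i.
Hence w_h = C1*cos(2*x)*exp(-2*x) + C2*exp(-2*x)*sin(2*x).
Try w_p = A*cos(4*x) + B*sin(4*x). Substituting and equating the coefficients of cos(4x) and sin(4x) gives A = -1/8, B = 1/4, so w_p = -cos(4*x)/8 + sin(4*x)/4.

w = -cos(4*x)/8 + sin(4*x)/4 + C1*cos(2*x)*exp(-2*x) + C2*exp(-2*x)*sin(2*x)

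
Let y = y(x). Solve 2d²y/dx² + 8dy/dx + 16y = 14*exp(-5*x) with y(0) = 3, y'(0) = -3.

Divide through by 2: y'' + 4y' + 8y = 7*exp(-5*x).
Characteristic equation r² + 4r + 8 = 0 has discriminant (4)² - 4·(8) = -16 < 0, so r = -2 ± 2i.
Hence y_h = C1*cos(2*x)*exp(-2*x) + C2*exp(-2*x)*sin(2*x).
Try y_p = A*exp(-5*x). Substituting into the equation and dividing by exp(-5*x) gives A = 7/13, so y_p = 7*exp(-5*x)/13.
General solution: y = 7*exp(-5*x)/13 + C1*cos(2*x)*exp(-2*x) + C2*exp(-2*x)*sin(2*x).
Apply the initial conditions: y(0) = 7/13 + C1 = 3 and y'(0) = -35/13 - 2*C1 + 2*C2 = -3. Solving gives C1 = 32/13, C2 = 30/13.

y = 7*exp(-5*x)/13 + 30*exp(-2*x)*sin(2*x)/13 + 32*cos(2*x)*exp(-2*x)/13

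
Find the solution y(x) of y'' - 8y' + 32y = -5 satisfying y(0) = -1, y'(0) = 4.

Characteristic equation r² - 8r + 32 = 0 has discriminant (-8)² - 4·(32) = -64 < 0, so r = 4 ± 4i.
Hence y_h = C1*cos(4*x)*exp(4*x) + C2*exp(4*x)*sin(4*x).
For the particular solution try y_p = A0. Substituting and matching coefficients of each power of x gives A0 = -5/32, so y_p = -5/32.
General solution: y = -5/32 + C1*cos(4*x)*exp(4*x) + C2*exp(4*x)*sin(4*x).
Apply the initial conditions: y(0) = -5/32 + C1 = -1 and y'(0) = 4*C1 + 4*C2 = 4. Solving gives C1 = -27/32, C2 = 59/32.

y = -5/32 - 27*cos(4*x)*exp(4*x)/32 + 59*exp(4*x)*sin(4*x)/32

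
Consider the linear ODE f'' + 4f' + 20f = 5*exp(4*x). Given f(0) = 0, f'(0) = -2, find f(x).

f = 5*exp(4*x)/52 - 67*exp(-2*x)*sin(4*x)/104 - 5*cos(4*x)*exp(-2*x)/52

Characteristic equation r² + 4r + 20 = 0 has discriminant (4)² - 4·(20) = -64 < 0, so r = -2 ± 4i.
Hence f_h = C1*cos(4*x)*exp(-2*x) + C2*exp(-2*x)*sin(4*x).
Try f_p = A*exp(4*x). Substituting into the equation and dividing by exp(4*x) gives A = 5/52, so f_p = 5*exp(4*x)/52.
General solution: f = 5*exp(4*x)/52 + C1*cos(4*x)*exp(-2*x) + C2*exp(-2*x)*sin(4*x).
Apply the initial conditions: f(0) = 5/52 + C1 = 0 and f'(0) = 5/13 - 2*C1 + 4*C2 = -2. Solving gives C1 = -5/52, C2 = -67/104.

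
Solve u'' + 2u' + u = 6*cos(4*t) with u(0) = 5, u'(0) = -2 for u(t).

Characteristic equation r² + 2r + 1 = 0 has discriminant (2)² - 4·(1) = 0, so r = -1 is a repeated root.
Hence u_h = (C1 + C2*t)*exp(-t).
Try u_p = A*cos(4*t) + B*sin(4*t). Substituting and equating the coefficients of cos(4t) and sin(4t) gives A = -90/289, B = 48/289, so u_p = -90*cos(4*t)/289 + 48*sin(4*t)/289.
General solution: u = -90*cos(4*t)/289 + 48*sin(4*t)/289 + C1*exp(-t) + C2*t*exp(-t).
Apply the initial conditions: u(0) = -90/289 + C1 = 5 and u'(0) = 192/289 + C2 - C1 = -2. Solving gives C1 = 1535/289, C2 = 45/17.

u = -90*cos(4*t)/289 + 48*sin(4*t)/289 + 1535*exp(-t)/289 + 45*t*exp(-t)/17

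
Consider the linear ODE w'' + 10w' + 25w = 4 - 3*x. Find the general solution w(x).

Characteristic equation r² + 10r + 25 = 0 has discriminant (10)² - 4·(25) = 0, so r = -5 is a repeated root.
Hence w_h = (C1 + C2*x)*exp(-5*x).
For the particular solution try w_p = A0 + A1*x. Substituting and matching coefficients of each power of x gives A0 = 26/125, A1 = -3/25, so w_p = 26/125 - 3*x/25.

w = 26/125 - 3*x/25 + C1*exp(-5*x) + C2*x*exp(-5*x)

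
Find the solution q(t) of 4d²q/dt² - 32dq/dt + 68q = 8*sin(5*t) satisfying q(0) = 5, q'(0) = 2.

q = -sin(5*t)/104 + 5*cos(5*t)/104 - 1847*exp(4*t)*sin(t)/104 + 515*cos(t)*exp(4*t)/104

Divide through by 4: q'' - 8q' + 17q = 2*sin(5*t).
Characteristic equation r² - 8r + 17 = 0 has discriminant (-8)² - 4·(17) = -4 < 0, so r = 4 ± i.
Hence q_h = C1*cos(t)*exp(4*t) + C2*exp(4*t)*sin(t).
Try q_p = A*cos(5*t) + B*sin(5*t). Substituting and equating the coefficients of cos(5t) and sin(5t) gives A = 5/104, B = -1/104, so q_p = -sin(5*t)/104 + 5*cos(5*t)/104.
General solution: q = -sin(5*t)/104 + 5*cos(5*t)/104 + C1*cos(t)*exp(4*t) + C2*exp(4*t)*sin(t).
Apply the initial conditions: q(0) = 5/104 + C1 = 5 and q'(0) = -5/104 + C2 + 4*C1 = 2. Solving gives C1 = 515/104, C2 = -1847/104.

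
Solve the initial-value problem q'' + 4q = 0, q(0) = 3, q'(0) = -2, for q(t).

Characteristic equation r² + 4 = 0 has discriminant (0)² - 4·(4) = -16 < 0, so r = ± 2i.
Hence q_h = C1*cos(2*t) + C2*sin(2*t).
Apply the initial conditions: q(0) = C1 = 3 and q'(0) = 2*C2 = -2. Solving gives C1 = 3, C2 = -1.

q = -sin(2*t) + 3*cos(2*t)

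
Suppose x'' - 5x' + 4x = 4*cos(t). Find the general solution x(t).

Characteristic equation r² - 5r + 4 = 0 factors as (r - 4)(r - 1) = 0, so r = 4, 1.
Hence x_h = C1*exp(4*t) + C2*exp(t).
Try x_p = A*cos(t) + B*sin(t). Substituting and equating the coefficients of cos(t) and sin(t) gives A = 6/17, B = -10/17, so x_p = -10*sin(t)/17 + 6*cos(t)/17.

x = -10*sin(t)/17 + 6*cos(t)/17 + C1*exp(4*t) + C2*exp(t)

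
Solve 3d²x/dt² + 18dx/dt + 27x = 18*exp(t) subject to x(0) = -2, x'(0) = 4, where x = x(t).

x = -19*exp(-3*t)/8 + 3*exp(t)/8 - 7*t*exp(-3*t)/2

Divide through by 3: x'' + 6x' + 9x = 6*exp(t).
Characteristic equation r² + 6r + 9 = 0 has discriminant (6)² - 4·(9) = 0, so r = -3 is a repeated root.
Hence x_h = (C1 + C2*t)*exp(-3*t).
Try x_p = A*exp(t). Substituting into the equation and dividing by exp(t) gives A = 3/8, so x_p = 3*exp(t)/8.
General solution: x = 3*exp(t)/8 + C1*exp(-3*t) + C2*t*exp(-3*t).
Apply the initial conditions: x(0) = 3/8 + C1 = -2 and x'(0) = 3/8 + C2 - 3*C1 = 4. Solving gives C1 = -19/8, C2 = -7/2.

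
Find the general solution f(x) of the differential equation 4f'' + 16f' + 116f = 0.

Divide through by 4: f'' + 4f' + 29f = 0.
Characteristic equation r² + 4r + 29 = 0 has discriminant (4)² - 4·(29) = -100 < 0, so r = -2 ± 5i.
Hence f_h = C1*cos(5*x)*exp(-2*x) + C2*exp(-2*x)*sin(5*x).

f = C1*cos(5*x)*exp(-2*x) + C2*exp(-2*x)*sin(5*x)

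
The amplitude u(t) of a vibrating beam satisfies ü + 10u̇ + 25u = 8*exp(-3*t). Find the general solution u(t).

u = 2*exp(-3*t) + C1*exp(-5*t) + C2*t*exp(-5*t)

Characteristic equation r² + 10r + 25 = 0 has discriminant (10)² - 4·(25) = 0, so r = -5 is a repeated root.
Hence u_h = (C1 + C2*t)*exp(-5*t).
Try u_p = A*exp(-3*t). Substituting into the equation and dividing by exp(-3*t) gives A = 2, so u_p = 2*exp(-3*t).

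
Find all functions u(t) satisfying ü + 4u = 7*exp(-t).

Characteristic equation r² + 4 = 0 has discriminant (0)² - 4·(4) = -16 < 0, so r = ± 2i.
Hence u_h = C1*cos(2*t) + C2*sin(2*t).
Try u_p = A*exp(-t). Substituting into the equation and dividing by exp(-t) gives A = 7/5, so u_p = 7*exp(-t)/5.

u = 7*exp(-t)/5 + C1*cos(2*t) + C2*sin(2*t)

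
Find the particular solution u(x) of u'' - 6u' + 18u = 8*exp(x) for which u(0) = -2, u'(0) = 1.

Characteristic equation r² - 6r + 18 = 0 has discriminant (-6)² - 4·(18) = -36 < 0, so r = 3 ± 3i.
Hence u_h = C1*cos(3*x)*exp(3*x) + C2*exp(3*x)*sin(3*x).
Try u_p = A*exp(x). Substituting into the equation and dividing by exp(x) gives A = 8/13, so u_p = 8*exp(x)/13.
General solution: u = 8*exp(x)/13 + C1*cos(3*x)*exp(3*x) + C2*exp(3*x)*sin(3*x).
Apply the initial conditions: u(0) = 8/13 + C1 = -2 and u'(0) = 8/13 + 3*C1 + 3*C2 = 1. Solving gives C1 = -34/13, C2 = 107/39.

u = 8*exp(x)/13 - 34*cos(3*x)*exp(3*x)/13 + 107*exp(3*x)*sin(3*x)/39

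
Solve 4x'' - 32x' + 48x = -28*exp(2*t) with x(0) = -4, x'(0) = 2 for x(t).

x = -97*exp(2*t)/16 + 33*exp(6*t)/16 + 7*t*exp(2*t)/4

Divide through by 4: x'' - 8x' + 12x = -7*exp(2*t).
Characteristic equation r² - 8r + 12 = 0 factors as (r - 2)(r - 6) = 0, so r = 2, 6.
Hence x_h = C1*exp(2*t) + C2*exp(6*t).
Since exp(2*t) solves the homogeneous equation (r = 2 is a root of multiplicity 1), multiply the trial by t. Try x_p = A*t*exp(2*t). Substituting into the equation and dividing by exp(2*t) gives A = 7/4, so x_p = 7*t*exp(2*t)/4.
General solution: x = C1*exp(2*t) + C2*exp(6*t) + 7*t*exp(2*t)/4.
Apply the initial conditions: x(0) = C1 + C2 = -4 and x'(0) = 7/4 + 2*C1 + 6*C2 = 2. Solving gives C1 = -97/16, C2 = 33/16.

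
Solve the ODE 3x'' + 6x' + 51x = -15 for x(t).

x = -5/17 + C1*cos(4*t)*exp(-t) + C2*exp(-t)*sin(4*t)

Divide through by 3: x'' + 2x' + 17x = -5.
Characteristic equation r² + 2r + 17 = 0 has discriminant (2)² - 4·(17) = -64 < 0, so r = -1 ± 4i.
Hence x_h = C1*cos(4*t)*exp(-t) + C2*exp(-t)*sin(4*t).
For the particular solution try x_p = A0. Substituting and matching coefficients of each power of t gives A0 = -5/17, so x_p = -5/17.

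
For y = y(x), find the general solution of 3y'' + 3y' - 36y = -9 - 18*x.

y = 7/24 + x/2 + C1*exp(-4*x) + C2*exp(3*x)

Divide through by 3: y'' + y' - 12y = -3 - 6*x.
Characteristic equation r² + r - 12 = 0 factors as (r + 4)(r - 3) = 0, so r = -4, 3.
Hence y_h = C1*exp(-4*x) + C2*exp(3*x).
For the particular solution try y_p = A0 + A1*x. Substituting and matching coefficients of each power of x gives A0 = 7/24, A1 = 1/2, so y_p = 7/24 + x/2.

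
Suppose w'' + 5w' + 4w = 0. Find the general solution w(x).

Characteristic equation r² + 5r + 4 = 0 factors as (r + 1)(r + 4) = 0, so r = -1, -4.
Hence w_h = C1*exp(-x) + C2*exp(-4*x).

w = C1*exp(-x) + C2*exp(-4*x)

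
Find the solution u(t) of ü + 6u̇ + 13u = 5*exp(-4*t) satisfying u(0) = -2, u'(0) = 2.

u = -3*cos(2*t)*exp(-3*t) - 3*exp(-3*t)*sin(2*t)/2 + exp(-4*t)

Characteristic equation r² + 6r + 13 = 0 has discriminant (6)² - 4·(13) = -16 < 0, so r = -3 ± 2i.
Hence u_h = C1*cos(2*t)*exp(-3*t) + C2*exp(-3*t)*sin(2*t).
Try u_p = A*exp(-4*t). Substituting into the equation and dividing by exp(-4*t) gives A = 1, so u_p = exp(-4*t).
General solution: u = C1*cos(2*t)*exp(-3*t) + C2*exp(-3*t)*sin(2*t) + exp(-4*t).
Apply the initial conditions: u(0) = 1 + C1 = -2 and u'(0) = -4 - 3*C1 + 2*C2 = 2. Solving gives C1 = -3, C2 = -3/2.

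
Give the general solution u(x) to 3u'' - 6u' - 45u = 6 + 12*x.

u = -22/225 - 4*x/15 + C1*exp(-3*x) + C2*exp(5*x)

Divide through by 3: u'' - 2u' - 15u = 2 + 4*x.
Characteristic equation r² - 2r - 15 = 0 factors as (r + 3)(r - 5) = 0, so r = -3, 5.
Hence u_h = C1*exp(-3*x) + C2*exp(5*x).
For the particular solution try u_p = A0 + A1*x. Substituting and matching coefficients of each power of x gives A0 = -22/225, A1 = -4/15, so u_p = -22/225 - 4*x/15.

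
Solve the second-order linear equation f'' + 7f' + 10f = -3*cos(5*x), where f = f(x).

Characteristic equation r² + 7r + 10 = 0 factors as (r + 2)(r + 5) = 0, so r = -2, -5.
Hence f_h = C1*exp(-2*x) + C2*exp(-5*x).
Try f_p = A*cos(5*x) + B*sin(5*x). Substituting and equating the coefficients of cos(5x) and sin(5x) gives A = 9/290, B = -21/290, so f_p = -21*sin(5*x)/290 + 9*cos(5*x)/290.

f = -21*sin(5*x)/290 + 9*cos(5*x)/290 + C1*exp(-2*x) + C2*exp(-5*x)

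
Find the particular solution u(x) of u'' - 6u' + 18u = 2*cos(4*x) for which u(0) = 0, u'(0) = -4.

Characteristic equation r² - 6r + 18 = 0 has discriminant (-6)² - 4·(18) = -36 < 0, so r = 3 ± 3i.
Hence u_h = C1*cos(3*x)*exp(3*x) + C2*exp(3*x)*sin(3*x).
Try u_p = A*cos(4*x) + B*sin(4*x). Substituting and equating the coefficients of cos(4x) and sin(4x) gives A = 1/145, B = -12/145, so u_p = -12*sin(4*x)/145 + cos(4*x)/145.
General solution: u = -12*sin(4*x)/145 + cos(4*x)/145 + C1*cos(3*x)*exp(3*x) + C2*exp(3*x)*sin(3*x).
Apply the initial conditions: u(0) = 1/145 + C1 = 0 and u'(0) = -48/145 + 3*C1 + 3*C2 = -4. Solving gives C1 = -1/145, C2 = -529/435.

u = -12*sin(4*x)/145 + cos(4*x)/145 - 529*exp(3*x)*sin(3*x)/435 - cos(3*x)*exp(3*x)/145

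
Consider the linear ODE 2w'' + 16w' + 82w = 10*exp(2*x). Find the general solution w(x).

w = 5*exp(2*x)/61 + C1*cos(5*x)*exp(-4*x) + C2*exp(-4*x)*sin(5*x)

Divide through by 2: w'' + 8w' + 41w = 5*exp(2*x).
Characteristic equation r² + 8r + 41 = 0 has discriminant (8)² - 4·(41) = -100 < 0, so r = -4 ± 5i.
Hence w_h = C1*cos(5*x)*exp(-4*x) + C2*exp(-4*x)*sin(5*x).
Try w_p = A*exp(2*x). Substituting into the equation and dividing by exp(2*x) gives A = 5/61, so w_p = 5*exp(2*x)/61.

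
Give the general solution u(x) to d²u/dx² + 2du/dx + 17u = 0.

Characteristic equation r² + 2r + 17 = 0 has discriminant (2)² - 4·(17) = -64 < 0, so r = -1 ± 4i.
Hence u_h = C1*cos(4*x)*exp(-x) + C2*exp(-x)*sin(4*x).

u = C1*cos(4*x)*exp(-x) + C2*exp(-x)*sin(4*x)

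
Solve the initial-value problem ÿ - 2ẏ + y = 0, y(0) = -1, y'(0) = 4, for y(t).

y = -exp(t) + 5*t*exp(t)

Characteristic equation r² - 2r + 1 = 0 has discriminant (-2)² - 4·(1) = 0, so r = 1 is a repeated root.
Hence y_h = (C1 + C2*t)*exp(t).
Apply the initial conditions: y(0) = C1 = -1 and y'(0) = C1 + C2 = 4. Solving gives C1 = -1, C2 = 5.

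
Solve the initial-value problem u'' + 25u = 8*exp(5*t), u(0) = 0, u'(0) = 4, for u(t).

u = -4*cos(5*t)/25 + 4*exp(5*t)/25 + 16*sin(5*t)/25

Characteristic equation r² + 25 = 0 has discriminant (0)² - 4·(25) = -100 < 0, so r = ± 5i.
Hence u_h = C1*cos(5*t) + C2*sin(5*t).
Try u_p = A*exp(5*t). Substituting into the equation and dividing by exp(5*t) gives A = 4/25, so u_p = 4*exp(5*t)/25.
General solution: u = 4*exp(5*t)/25 + C1*cos(5*t) + C2*sin(5*t).
Apply the initial conditions: u(0) = 4/25 + C1 = 0 and u'(0) = 4/5 + 5*C2 = 4. Solving gives C1 = -4/25, C2 = 16/25.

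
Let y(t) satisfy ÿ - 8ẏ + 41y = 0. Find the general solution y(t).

y = C1*cos(5*t)*exp(4*t) + C2*exp(4*t)*sin(5*t)

Characteristic equation r² - 8r + 41 = 0 has discriminant (-8)² - 4·(41) = -100 < 0, so r = 4 ± 5i.
Hence y_h = C1*cos(5*t)*exp(4*t) + C2*exp(4*t)*sin(5*t).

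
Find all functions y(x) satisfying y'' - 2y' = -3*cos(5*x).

Characteristic equation r² - 2r = 0 factors as (r - 2)r = 0, so r = 2, 0.
Hence y_h = C1*exp(2*x) + C2.
Try y_p = A*cos(5*x) + B*sin(5*x). Substituting and equating the coefficients of cos(5x) and sin(5x) gives A = 3/29, B = 6/145, so y_p = 3*cos(5*x)/29 + 6*sin(5*x)/145.

y = C2 + 3*cos(5*x)/29 + 6*sin(5*x)/145 + C1*exp(2*x)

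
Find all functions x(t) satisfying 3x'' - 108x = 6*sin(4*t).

x = -sin(4*t)/26 + C1*exp(-6*t) + C2*exp(6*t)

Divide through by 3: x'' - 36x = 2*sin(4*t).
Characteristic equation r² - 36 = 0 factors as (r + 6)(r - 6) = 0, so r = -6, 6.
Hence x_h = C1*exp(-6*t) + C2*exp(6*t).
Try x_p = A*cos(4*t) + B*sin(4*t). Substituting and equating the coefficients of cos(4t) and sin(4t) gives A = 0, B = -1/26, so x_p = -sin(4*t)/26.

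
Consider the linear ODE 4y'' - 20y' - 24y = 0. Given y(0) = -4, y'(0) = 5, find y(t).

y = -29*exp(-t)/7 + exp(6*t)/7

Divide through by 4: y'' - 5y' - 6y = 0.
Characteristic equation r² - 5r - 6 = 0 factors as (r - 6)(r + 1) = 0, so r = 6, -1.
Hence y_h = C1*exp(6*t) + C2*exp(-t).
Apply the initial conditions: y(0) = C1 + C2 = -4 and y'(0) = -C2 + 6*C1 = 5. Solving gives C1 = 1/7, C2 = -29/7.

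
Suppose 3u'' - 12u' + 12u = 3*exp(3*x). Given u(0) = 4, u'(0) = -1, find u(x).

u = 3*exp(2*x) - 10*x*exp(2*x) + exp(3*x)

Divide through by 3: u'' - 4u' + 4u = exp(3*x).
Characteristic equation r² - 4r + 4 = 0 has discriminant (-4)² - 4·(4) = 0, so r = 2 is a repeated root.
Hence u_h = (C1 + C2*x)*exp(2*x).
Try u_p = A*exp(3*x). Substituting into the equation and dividing by exp(3*x) gives A = 1, so u_p = exp(3*x).
General solution: u = C1*exp(2*x) + C2*x*exp(2*x) + exp(3*x).
Apply the initial conditions: u(0) = 1 + C1 = 4 and u'(0) = 3 + C2 + 2*C1 = -1. Solving gives C1 = 3, C2 = -10.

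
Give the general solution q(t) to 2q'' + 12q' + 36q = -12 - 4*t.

q = -8/27 - t/9 + C1*cos(3*t)*exp(-3*t) + C2*exp(-3*t)*sin(3*t)

Divide through by 2: q'' + 6q' + 18q = -6 - 2*t.
Characteristic equation r² + 6r + 18 = 0 has discriminant (6)² - 4·(18) = -36 < 0, so r = -3 ± 3i.
Hence q_h = C1*cos(3*t)*exp(-3*t) + C2*exp(-3*t)*sin(3*t).
For the particular solution try q_p = A0 + A1*t. Substituting and matching coefficients of each power of t gives A0 = -8/27, A1 = -1/9, so q_p = -8/27 - t/9.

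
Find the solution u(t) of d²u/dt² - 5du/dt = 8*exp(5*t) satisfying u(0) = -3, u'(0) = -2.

u = -57/25 - 18*exp(5*t)/25 + 8*t*exp(5*t)/5

Characteristic equation r² - 5r = 0 factors as (r - 5)r = 0, so r = 5, 0.
Hence u_h = C1*exp(5*t) + C2.
Since exp(5*t) solves the homogeneous equation (r = 5 is a root of multiplicity 1), multiply the trial by t. Try u_p = A*t*exp(5*t). Substituting into the equation and dividing by exp(5*t) gives A = 8/5, so u_p = 8*t*exp(5*t)/5.
General solution: u = C2 + C1*exp(5*t) + 8*t*exp(5*t)/5.
Apply the initial conditions: u(0) = C1 + C2 = -3 and u'(0) = 8/5 + 5*C1 = -2. Solving gives C1 = -18/25, C2 = -57/25.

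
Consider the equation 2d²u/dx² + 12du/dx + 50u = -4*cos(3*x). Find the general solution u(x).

Divide through by 2: u'' + 6u' + 25u = -2*cos(3*x).
Characteristic equation r² + 6r + 25 = 0 has discriminant (6)² - 4·(25) = -64 < 0, so r = -3 ± 4i.
Hence u_h = C1*cos(4*x)*exp(-3*x) + C2*exp(-3*x)*sin(4*x).
Try u_p = A*cos(3*x) + B*sin(3*x). Substituting and equating the coefficients of cos(3x) and sin(3x) gives A = -8/145, B = -9/145, so u_p = -9*sin(3*x)/145 - 8*cos(3*x)/145.

u = -9*sin(3*x)/145 - 8*cos(3*x)/145 + C1*cos(4*x)*exp(-3*x) + C2*exp(-3*x)*sin(4*x)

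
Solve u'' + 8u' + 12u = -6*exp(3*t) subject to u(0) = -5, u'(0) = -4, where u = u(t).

u = -41*exp(-2*t)/5 - 2*exp(3*t)/15 + 10*exp(-6*t)/3

Characteristic equation r² + 8r + 12 = 0 factors as (r + 6)(r + 2) = 0, so r = -6, -2.
Hence u_h = C1*exp(-6*t) + C2*exp(-2*t).
Try u_p = A*exp(3*t). Substituting into the equation and dividing by exp(3*t) gives A = -2/15, so u_p = -2*exp(3*t)/15.
General solution: u = -2*exp(3*t)/15 + C1*exp(-6*t) + C2*exp(-2*t).
Apply the initial conditions: u(0) = -2/15 + C1 + C2 = -5 and u'(0) = -2/5 - 6*C1 - 2*C2 = -4. Solving gives C1 = 10/3, C2 = -41/5.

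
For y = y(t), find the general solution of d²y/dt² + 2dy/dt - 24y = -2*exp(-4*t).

Characteristic equation r² + 2r - 24 = 0 factors as (r - 4)(r + 6) = 0, so r = 4, -6.
Hence y_h = C1*exp(4*t) + C2*exp(-6*t).
Try y_p = A*exp(-4*t). Substituting into the equation and dividing by exp(-4*t) gives A = 1/8, so y_p = exp(-4*t)/8.

y = exp(-4*t)/8 + C1*exp(4*t) + C2*exp(-6*t)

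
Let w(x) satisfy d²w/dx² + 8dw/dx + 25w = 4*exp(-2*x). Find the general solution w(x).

w = 4*exp(-2*x)/13 + C1*cos(3*x)*exp(-4*x) + C2*exp(-4*x)*sin(3*x)

Characteristic equation r² + 8r + 25 = 0 has discriminant (8)² - 4·(25) = -36 < 0, so r = -4 ± 3i.
Hence w_h = C1*cos(3*x)*exp(-4*x) + C2*exp(-4*x)*sin(3*x).
Try w_p = A*exp(-2*x). Substituting into the equation and dividing by exp(-2*x) gives A = 4/13, so w_p = 4*exp(-2*x)/13.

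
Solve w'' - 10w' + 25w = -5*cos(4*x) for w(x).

w = -45*cos(4*x)/1681 + 200*sin(4*x)/1681 + C1*exp(5*x) + C2*x*exp(5*x)

Characteristic equation r² - 10r + 25 = 0 has discriminant (-10)² - 4·(25) = 0, so r = 5 is a repeated root.
Hence w_h = (C1 + C2*x)*exp(5*x).
Try w_p = A*cos(4*x) + B*sin(4*x). Substituting and equating the coefficients of cos(4x) and sin(4x) gives A = -45/1681, B = 200/1681, so w_p = -45*cos(4*x)/1681 + 200*sin(4*x)/1681.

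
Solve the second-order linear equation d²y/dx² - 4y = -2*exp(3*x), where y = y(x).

Characteristic equation r² - 4 = 0 factors as (r + 2)(r - 2) = 0, so r = -2, 2.
Hence y_h = C1*exp(-2*x) + C2*exp(2*x).
Try y_p = A*exp(3*x). Substituting into the equation and dividing by exp(3*x) gives A = -2/5, so y_p = -2*exp(3*x)/5.

y = -2*exp(3*x)/5 + C1*exp(-2*x) + C2*exp(2*x)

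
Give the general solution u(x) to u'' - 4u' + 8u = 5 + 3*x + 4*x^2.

Characteristic equation r² - 4r + 8 = 0 has discriminant (-4)² - 4·(8) = -16 < 0, so r = 2 ± 2i.
Hence u_h = C1*cos(2*x)*exp(2*x) + C2*exp(2*x)*sin(2*x).
For the particular solution try u_p = A0 + A1*x + A2*x^2. Substituting and matching coefficients of each power of x gives A0 = 15/16, A1 = 7/8, A2 = 1/2, so u_p = 15/16 + x^2/2 + 7*x/8.

u = 15/16 + x**2/2 + 7*x/8 + C1*cos(2*x)*exp(2*x) + C2*exp(2*x)*sin(2*x)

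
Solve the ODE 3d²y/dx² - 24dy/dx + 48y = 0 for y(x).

y = C1*exp(4*x) + C2*x*exp(4*x)

Divide through by 3: y'' - 8y' + 16y = 0.
Characteristic equation r² - 8r + 16 = 0 has discriminant (-8)² - 4·(16) = 0, so r = 4 is a repeated root.
Hence y_h = (C1 + C2*x)*exp(4*x).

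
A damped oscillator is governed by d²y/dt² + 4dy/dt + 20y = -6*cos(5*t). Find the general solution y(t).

y = -24*sin(5*t)/85 + 6*cos(5*t)/85 + C1*cos(4*t)*exp(-2*t) + C2*exp(-2*t)*sin(4*t)

Characteristic equation r² + 4r + 20 = 0 has discriminant (4)² - 4·(20) = -64 < 0, so r = -2 ± 4i.
Hence y_h = C1*cos(4*t)*exp(-2*t) + C2*exp(-2*t)*sin(4*t).
Try y_p = A*cos(5*t) + B*sin(5*t). Substituting and equating the coefficients of cos(5t) and sin(5t) gives A = 6/85, B = -24/85, so y_p = -24*sin(5*t)/85 + 6*cos(5*t)/85.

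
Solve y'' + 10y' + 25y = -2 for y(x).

y = -2/25 + C1*exp(-5*x) + C2*x*exp(-5*x)

Characteristic equation r² + 10r + 25 = 0 has discriminant (10)² - 4·(25) = 0, so r = -5 is a repeated root.
Hence y_h = (C1 + C2*x)*exp(-5*x).
For the particular solution try y_p = A0. Substituting and matching coefficients of each power of x gives A0 = -2/25, so y_p = -2/25.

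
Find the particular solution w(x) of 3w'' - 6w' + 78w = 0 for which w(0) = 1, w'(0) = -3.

Divide through by 3: w'' - 2w' + 26w = 0.
Characteristic equation r² - 2r + 26 = 0 has discriminant (-2)² - 4·(26) = -100 < 0, so r = 1 ± 5i.
Hence w_h = C1*cos(5*x)*exp(x) + C2*exp(x)*sin(5*x).
Apply the initial conditions: w(0) = C1 = 1 and w'(0) = C1 + 5*C2 = -3. Solving gives C1 = 1, C2 = -4/5.

w = cos(5*x)*exp(x) - 4*exp(x)*sin(5*x)/5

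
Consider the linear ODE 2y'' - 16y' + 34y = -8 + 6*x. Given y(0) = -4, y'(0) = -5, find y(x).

y = -44/289 + 3*x/17 - 1112*cos(x)*exp(4*x)/289 + 2952*exp(4*x)*sin(x)/289

Divide through by 2: y'' - 8y' + 17y = -4 + 3*x.
Characteristic equation r² - 8r + 17 = 0 has discriminant (-8)² - 4·(17) = -4 < 0, so r = 4 ± i.
Hence y_h = C1*cos(x)*exp(4*x) + C2*exp(4*x)*sin(x).
For the particular solution try y_p = A0 + A1*x. Substituting and matching coefficients of each power of x gives A0 = -44/289, A1 = 3/17, so y_p = -44/289 + 3*x/17.
General solution: y = -44/289 + 3*x/17 + C1*cos(x)*exp(4*x) + C2*exp(4*x)*sin(x).
Apply the initial conditions: y(0) = -44/289 + C1 = -4 and y'(0) = 3/17 + C2 + 4*C1 = -5. Solving gives C1 = -1112/289, C2 = 2952/289.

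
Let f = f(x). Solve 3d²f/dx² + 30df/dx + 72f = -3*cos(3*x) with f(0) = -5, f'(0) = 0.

Divide through by 3: f'' + 10f' + 24f = -cos(3*x).
Characteristic equation r² + 10r + 24 = 0 factors as (r + 4)(r + 6) = 0, so r = -4, -6.
Hence f_h = C1*exp(-4*x) + C2*exp(-6*x).
Try f_p = A*cos(3*x) + B*sin(3*x). Substituting and equating the coefficients of cos(3x) and sin(3x) gives A = -1/75, B = -2/75, so f_p = -2*sin(3*x)/75 - cos(3*x)/75.
General solution: f = -2*sin(3*x)/75 - cos(3*x)/75 + C1*exp(-4*x) + C2*exp(-6*x).
Apply the initial conditions: f(0) = -1/75 + C1 + C2 = -5 and f'(0) = -2/25 - 6*C2 - 4*C1 = 0. Solving gives C1 = -373/25, C2 = 149/15.

f = -373*exp(-4*x)/25 - 2*sin(3*x)/75 - cos(3*x)/75 + 149*exp(-6*x)/15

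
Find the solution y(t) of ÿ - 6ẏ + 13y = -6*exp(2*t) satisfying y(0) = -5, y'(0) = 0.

Characteristic equation r² - 6r + 13 = 0 has discriminant (-6)² - 4·(13) = -16 < 0, so r = 3 ± 2i.
Hence y_h = C1*cos(2*t)*exp(3*t) + C2*exp(3*t)*sin(2*t).
Try y_p = A*exp(2*t). Substituting into the equation and dividing by exp(2*t) gives A = -6/5, so y_p = -6*exp(2*t)/5.
General solution: y = -6*exp(2*t)/5 + C1*cos(2*t)*exp(3*t) + C2*exp(3*t)*sin(2*t).
Apply the initial conditions: y(0) = -6/5 + C1 = -5 and y'(0) = -12/5 + 2*C2 + 3*C1 = 0. Solving gives C1 = -19/5, C2 = 69/10.

y = -6*exp(2*t)/5 - 19*cos(2*t)*exp(3*t)/5 + 69*exp(3*t)*sin(2*t)/10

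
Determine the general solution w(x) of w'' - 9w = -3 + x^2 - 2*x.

Characteristic equation r² - 9 = 0 factors as (r - 3)(r + 3) = 0, so r = 3, -3.
Hence w_h = C1*exp(3*x) + C2*exp(-3*x).
For the particular solution try w_p = A0 + A1*x + A2*x^2. Substituting and matching coefficients of each power of x gives A0 = 25/81, A1 = 2/9, A2 = -1/9, so w_p = 25/81 - x^2/9 + 2*x/9.

w = 25/81 - x**2/9 + 2*x/9 + C1*exp(3*x) + C2*exp(-3*x)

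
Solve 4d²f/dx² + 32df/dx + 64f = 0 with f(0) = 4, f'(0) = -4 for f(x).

Divide through by 4: f'' + 8f' + 16f = 0.
Characteristic equation r² + 8r + 16 = 0 has discriminant (8)² - 4·(16) = 0, so r = -4 is a repeated root.
Hence f_h = (C1 + C2*x)*exp(-4*x).
Apply the initial conditions: f(0) = C1 = 4 and f'(0) = C2 - 4*C1 = -4. Solving gives C1 = 4, C2 = 12.

f = 4*exp(-4*x) + 12*x*exp(-4*x)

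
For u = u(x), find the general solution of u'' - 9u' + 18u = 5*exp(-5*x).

Characteristic equation r² - 9r + 18 = 0 factors as (r - 6)(r - 3) = 0, so r = 6, 3.
Hence u_h = C1*exp(6*x) + C2*exp(3*x).
Try u_p = A*exp(-5*x). Substituting into the equation and dividing by exp(-5*x) gives A = 5/88, so u_p = 5*exp(-5*x)/88.

u = 5*exp(-5*x)/88 + C1*exp(6*x) + C2*exp(3*x)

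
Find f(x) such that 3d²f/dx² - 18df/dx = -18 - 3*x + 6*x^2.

f = C2 - x**3/9 + x**2/36 + 109*x/108 + C1*exp(6*x)

Divide through by 3: f'' - 6f' = -6 - x + 2*x^2.
Characteristic equation r² - 6r = 0 factors as (r - 6)r = 0, so r = 6, 0.
Hence f_h = C1*exp(6*x) + C2.
Since 0 is a characteristic root (multiplicity 1), multiply the polynomial trial by x: try f_p = x*(A0 + A1*x + A2*x^2). Substituting and matching coefficients of each power of x gives A0 = 109/108, A1 = 1/36, A2 = -1/9, so f_p = -x^3/9 + x^2/36 + 109*x/108.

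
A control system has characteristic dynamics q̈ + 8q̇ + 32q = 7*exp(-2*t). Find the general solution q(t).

Characteristic equation r² + 8r + 32 = 0 has discriminant (8)² - 4·(32) = -64 < 0, so r = -4 ± 4i.
Hence q_h = C1*cos(4*t)*exp(-4*t) + C2*exp(-4*t)*sin(4*t).
Try q_p = A*exp(-2*t). Substituting into the equation and dividing by exp(-2*t) gives A = 7/20, so q_p = 7*exp(-2*t)/20.

q = 7*exp(-2*t)/20 + C1*cos(4*t)*exp(-4*t) + C2*exp(-4*t)*sin(4*t)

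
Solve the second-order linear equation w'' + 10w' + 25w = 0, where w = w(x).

w = C1*exp(-5*x) + C2*x*exp(-5*x)

Characteristic equation r² + 10r + 25 = 0 has discriminant (10)² - 4·(25) = 0, so r = -5 is a repeated root.
Hence w_h = (C1 + C2*x)*exp(-5*x).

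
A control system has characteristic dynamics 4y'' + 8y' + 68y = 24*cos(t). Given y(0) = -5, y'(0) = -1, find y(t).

y = 3*sin(t)/65 + 24*cos(t)/65 - 417*exp(-t)*sin(4*t)/260 - 349*cos(4*t)*exp(-t)/65

Divide through by 4: y'' + 2y' + 17y = 6*cos(t).
Characteristic equation r² + 2r + 17 = 0 has discriminant (2)² - 4·(17) = -64 < 0, so r = -1 ± 4i.
Hence y_h = C1*cos(4*t)*exp(-t) + C2*exp(-t)*sin(4*t).
Try y_p = A*cos(t) + B*sin(t). Substituting and equating the coefficients of cos(t) and sin(t) gives A = 24/65, B = 3/65, so y_p = 3*sin(t)/65 + 24*cos(t)/65.
General solution: y = 3*sin(t)/65 + 24*cos(t)/65 + C1*cos(4*t)*exp(-t) + C2*exp(-t)*sin(4*t).
Apply the initial conditions: y(0) = 24/65 + C1 = -5 and y'(0) = 3/65 - C1 + 4*C2 = -1. Solving gives C1 = -349/65, C2 = -417/260.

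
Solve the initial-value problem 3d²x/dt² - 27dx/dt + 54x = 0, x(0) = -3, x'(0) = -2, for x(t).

x = -16*exp(3*t)/3 + 7*exp(6*t)/3

Divide through by 3: x'' - 9x' + 18x = 0.
Characteristic equation r² - 9r + 18 = 0 factors as (r - 6)(r - 3) = 0, so r = 6, 3.
Hence x_h = C1*exp(6*t) + C2*exp(3*t).
Apply the initial conditions: x(0) = C1 + C2 = -3 and x'(0) = 3*C2 + 6*C1 = -2. Solving gives C1 = 7/3, C2 = -16/3.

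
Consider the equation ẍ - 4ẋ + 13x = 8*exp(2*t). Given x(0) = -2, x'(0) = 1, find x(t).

x = 8*exp(2*t)/9 - 26*cos(3*t)*exp(2*t)/9 + 5*exp(2*t)*sin(3*t)/3

Characteristic equation r² - 4r + 13 = 0 has discriminant (-4)² - 4·(13) = -36 < 0, so r = 2 ± 3i.
Hence x_h = C1*cos(3*t)*exp(2*t) + C2*exp(2*t)*sin(3*t).
Try x_p = A*exp(2*t). Substituting into the equation and dividing by exp(2*t) gives A = 8/9, so x_p = 8*exp(2*t)/9.
General solution: x = 8*exp(2*t)/9 + C1*cos(3*t)*exp(2*t) + C2*exp(2*t)*sin(3*t).
Apply the initial conditions: x(0) = 8/9 + C1 = -2 and x'(0) = 16/9 + 2*C1 + 3*C2 = 1. Solving gives C1 = -26/9, C2 = 5/3.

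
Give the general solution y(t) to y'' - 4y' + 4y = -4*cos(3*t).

y = 20*cos(3*t)/169 + 48*sin(3*t)/169 + C1*exp(2*t) + C2*t*exp(2*t)

Characteristic equation r² - 4r + 4 = 0 has discriminant (-4)² - 4·(4) = 0, so r = 2 is a repeated root.
Hence y_h = (C1 + C2*t)*exp(2*t).
Try y_p = A*cos(3*t) + B*sin(3*t). Substituting and equating the coefficients of cos(3t) and sin(3t) gives A = 20/169, B = 48/169, so y_p = 20*cos(3*t)/169 + 48*sin(3*t)/169.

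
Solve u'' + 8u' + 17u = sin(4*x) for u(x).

Characteristic equation r² + 8r + 17 = 0 has discriminant (8)² - 4·(17) = -4 < 0, so r = -4 ± i.
Hence u_h = C1*cos(x)*exp(-4*x) + C2*exp(-4*x)*sin(x).
Try u_p = A*cos(4*x) + B*sin(4*x). Substituting and equating the coefficients of cos(4x) and sin(4x) gives A = -32/1025, B = 1/1025, so u_p = -32*cos(4*x)/1025 + sin(4*x)/1025.

u = -32*cos(4*x)/1025 + sin(4*x)/1025 + C1*cos(x)*exp(-4*x) + C2*exp(-4*x)*sin(x)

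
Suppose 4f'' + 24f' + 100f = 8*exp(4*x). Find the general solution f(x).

Divide through by 4: f'' + 6f' + 25f = 2*exp(4*x).
Characteristic equation r² + 6r + 25 = 0 has discriminant (6)² - 4·(25) = -64 < 0, so r = -3 ± 4i.
Hence f_h = C1*cos(4*x)*exp(-3*x) + C2*exp(-3*x)*sin(4*x).
Try f_p = A*exp(4*x). Substituting into the equation and dividing by exp(4*x) gives A = 2/65, so f_p = 2*exp(4*x)/65.

f = 2*exp(4*x)/65 + C1*cos(4*x)*exp(-3*x) + C2*exp(-3*x)*sin(4*x)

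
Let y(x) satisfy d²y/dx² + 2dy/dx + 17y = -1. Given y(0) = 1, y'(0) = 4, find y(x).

Characteristic equation r² + 2r + 17 = 0 has discriminant (2)² - 4·(17) = -64 < 0, so r = -1 ± 4i.
Hence y_h = C1*cos(4*x)*exp(-x) + C2*exp(-x)*sin(4*x).
For the particular solution try y_p = A0. Substituting and matching coefficients of each power of x gives A0 = -1/17, so y_p = -1/17.
General solution: y = -1/17 + C1*cos(4*x)*exp(-x) + C2*exp(-x)*sin(4*x).
Apply the initial conditions: y(0) = -1/17 + C1 = 1 and y'(0) = -C1 + 4*C2 = 4. Solving gives C1 = 18/17, C2 = 43/34.

y = -1/17 + 18*cos(4*x)*exp(-x)/17 + 43*exp(-x)*sin(4*x)/34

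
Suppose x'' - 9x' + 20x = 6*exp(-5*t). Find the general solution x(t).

x = exp(-5*t)/15 + C1*exp(5*t) + C2*exp(4*t)

Characteristic equation r² - 9r + 20 = 0 factors as (r - 5)(r - 4) = 0, so r = 5, 4.
Hence x_h = C1*exp(5*t) + C2*exp(4*t).
Try x_p = A*exp(-5*t). Substituting into the equation and dividing by exp(-5*t) gives A = 1/15, so x_p = exp(-5*t)/15.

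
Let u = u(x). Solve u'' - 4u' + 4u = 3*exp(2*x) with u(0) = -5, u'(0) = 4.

u = -5*exp(2*x) + 14*x*exp(2*x) + 3*x**2*exp(2*x)/2

Characteristic equation r² - 4r + 4 = 0 has discriminant (-4)² - 4·(4) = 0, so r = 2 is a repeated root.
Hence u_h = (C1 + C2*x)*exp(2*x).
Since exp(2*x) solves the homogeneous equation (r = 2 is a root of multiplicity 2), multiply the trial by x^2. Try u_p = A*x^2*exp(2*x). Substituting into the equation and dividing by exp(2*x) gives A = 3/2, so u_p = 3*x^2*exp(2*x)/2.
General solution: u = C1*exp(2*x) + 3*x^2*exp(2*x)/2 + C2*x*exp(2*x).
Apply the initial conditions: u(0) = C1 = -5 and u'(0) = C2 + 2*C1 = 4. Solving gives C1 = -5, C2 = 14.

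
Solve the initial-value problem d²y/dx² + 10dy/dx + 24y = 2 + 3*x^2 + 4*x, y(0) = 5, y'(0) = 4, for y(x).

Characteristic equation r² + 10r + 24 = 0 factors as (r + 4)(r + 6) = 0, so r = -4, -6.
Hence y_h = C1*exp(-4*x) + C2*exp(-6*x).
For the particular solution try y_p = A0 + A1*x + A2*x^2. Substituting and matching coefficients of each power of x gives A0 = 3/64, A1 = 1/16, A2 = 1/8, so y_p = 3/64 + x^2/8 + x/16.
General solution: y = 3/64 + x^2/8 + x/16 + C1*exp(-4*x) + C2*exp(-6*x).
Apply the initial conditions: y(0) = 3/64 + C1 + C2 = 5 and y'(0) = 1/16 - 6*C2 - 4*C1 = 4. Solving gives C1 = 1077/64, C2 = -95/8.

y = 3/64 - 95*exp(-6*x)/8 + x**2/8 + x/16 + 1077*exp(-4*x)/64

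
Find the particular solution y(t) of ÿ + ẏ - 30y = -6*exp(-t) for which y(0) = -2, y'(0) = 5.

Characteristic equation r² + r - 30 = 0 factors as (r - 5)(r + 6) = 0, so r = 5, -6.
Hence y_h = C1*exp(5*t) + C2*exp(-6*t).
Try y_p = A*exp(-t). Substituting into the equation and dividing by exp(-t) gives A = 1/5, so y_p = exp(-t)/5.
General solution: y = exp(-t)/5 + C1*exp(5*t) + C2*exp(-6*t).
Apply the initial conditions: y(0) = 1/5 + C1 + C2 = -2 and y'(0) = -1/5 - 6*C2 + 5*C1 = 5. Solving gives C1 = -8/11, C2 = -81/55.

y = -81*exp(-6*t)/55 - 8*exp(5*t)/11 + exp(-t)/5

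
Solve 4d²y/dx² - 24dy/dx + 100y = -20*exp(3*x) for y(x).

y = -5*exp(3*x)/16 + C1*cos(4*x)*exp(3*x) + C2*exp(3*x)*sin(4*x)

Divide through by 4: y'' - 6y' + 25y = -5*exp(3*x).
Characteristic equation r² - 6r + 25 = 0 has discriminant (-6)² - 4·(25) = -64 < 0, so r = 3 ± 4i.
Hence y_h = C1*cos(4*x)*exp(3*x) + C2*exp(3*x)*sin(4*x).
Try y_p = A*exp(3*x). Substituting into the equation and dividing by exp(3*x) gives A = -5/16, so y_p = -5*exp(3*x)/16.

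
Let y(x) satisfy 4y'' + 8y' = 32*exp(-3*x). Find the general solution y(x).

Divide through by 4: y'' + 2y' = 8*exp(-3*x).
Characteristic equation r² + 2r = 0 factors as (r + 2)r = 0, so r = -2, 0.
Hence y_h = C1*exp(-2*x) + C2.
Try y_p = A*exp(-3*x). Substituting into the equation and dividing by exp(-3*x) gives A = 8/3, so y_p = 8*exp(-3*x)/3.

y = C2 + 8*exp(-3*x)/3 + C1*exp(-2*x)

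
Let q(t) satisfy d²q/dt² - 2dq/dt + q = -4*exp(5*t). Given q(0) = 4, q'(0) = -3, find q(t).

Characteristic equation r² - 2r + 1 = 0 has discriminant (-2)² - 4·(1) = 0, so r = 1 is a repeated root.
Hence q_h = (C1 + C2*t)*exp(t).
Try q_p = A*exp(5*t). Substituting into the equation and dividing by exp(5*t) gives A = -1/4, so q_p = -exp(5*t)/4.
General solution: q = -exp(5*t)/4 + C1*exp(t) + C2*t*exp(t).
Apply the initial conditions: q(0) = -1/4 + C1 = 4 and q'(0) = -5/4 + C1 + C2 = -3. Solving gives C1 = 17/4, C2 = -6.

q = -exp(5*t)/4 + 17*exp(t)/4 - 6*t*exp(t)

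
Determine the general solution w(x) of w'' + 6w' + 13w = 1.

Characteristic equation r² + 6r + 13 = 0 has discriminant (6)² - 4·(13) = -16 < 0, so r = -3 ± 2i.
Hence w_h = C1*cos(2*x)*exp(-3*x) + C2*exp(-3*x)*sin(2*x).
For the particular solution try w_p = A0. Substituting and matching coefficients of each power of x gives A0 = 1/13, so w_p = 1/13.

w = 1/13 + C1*cos(2*x)*exp(-3*x) + C2*exp(-3*x)*sin(2*x)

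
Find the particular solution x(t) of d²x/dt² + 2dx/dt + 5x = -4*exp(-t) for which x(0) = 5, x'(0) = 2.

x = -exp(-t) + 6*cos(2*t)*exp(-t) + 7*exp(-t)*sin(2*t)/2

Characteristic equation r² + 2r + 5 = 0 has discriminant (2)² - 4·(5) = -16 < 0, so r = -1 ± 2i.
Hence x_h = C1*cos(2*t)*exp(-t) + C2*exp(-t)*sin(2*t).
Try x_p = A*exp(-t). Substituting into the equation and dividing by exp(-t) gives A = -1, so x_p = -exp(-t).
General solution: x = -exp(-t) + C1*cos(2*t)*exp(-t) + C2*exp(-t)*sin(2*t).
Apply the initial conditions: x(0) = -1 + C1 = 5 and x'(0) = 1 - C1 + 2*C2 = 2. Solving gives C1 = 6, C2 = 7/2.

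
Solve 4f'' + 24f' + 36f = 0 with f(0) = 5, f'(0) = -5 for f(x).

Divide through by 4: f'' + 6f' + 9f = 0.
Characteristic equation r² + 6r + 9 = 0 has discriminant (6)² - 4·(9) = 0, so r = -3 is a repeated root.
Hence f_h = (C1 + C2*x)*exp(-3*x).
Apply the initial conditions: f(0) = C1 = 5 and f'(0) = C2 - 3*C1 = -5. Solving gives C1 = 5, C2 = 10.

f = 5*exp(-3*x) + 10*x*exp(-3*x)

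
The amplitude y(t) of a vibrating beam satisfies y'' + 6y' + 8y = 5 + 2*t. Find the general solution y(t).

Characteristic equation r² + 6r + 8 = 0 factors as (r + 2)(r + 4) = 0, so r = -2, -4.
Hence y_h = C1*exp(-2*t) + C2*exp(-4*t).
For the particular solution try y_p = A0 + A1*t. Substituting and matching coefficients of each power of t gives A0 = 7/16, A1 = 1/4, so y_p = 7/16 + t/4.

y = 7/16 + t/4 + C1*exp(-2*t) + C2*exp(-4*t)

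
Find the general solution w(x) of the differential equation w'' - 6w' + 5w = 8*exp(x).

Characteristic equation r² - 6r + 5 = 0 factors as (r - 5)(r - 1) = 0, so r = 5, 1.
Hence w_h = C1*exp(5*x) + C2*exp(x).
Since exp(x) solves the homogeneous equation (r = 1 is a root of multiplicity 1), multiply the trial by x. Try w_p = A*x*exp(x). Substituting into the equation and dividing by exp(x) gives A = -2, so w_p = -2*x*exp(x).

w = C1*exp(5*x) + C2*exp(x) - 2*x*exp(x)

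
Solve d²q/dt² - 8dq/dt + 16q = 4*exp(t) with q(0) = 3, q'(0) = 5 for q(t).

Characteristic equation r² - 8r + 16 = 0 has discriminant (-8)² - 4·(16) = 0, so r = 4 is a repeated root.
Hence q_h = (C1 + C2*t)*exp(4*t).
Try q_p = A*exp(t). Substituting into the equation and dividing by exp(t) gives A = 4/9, so q_p = 4*exp(t)/9.
General solution: q = 4*exp(t)/9 + C1*exp(4*t) + C2*t*exp(4*t).
Apply the initial conditions: q(0) = 4/9 + C1 = 3 and q'(0) = 4/9 + C2 + 4*C1 = 5. Solving gives C1 = 23/9, C2 = -17/3.

q = 4*exp(t)/9 + 23*exp(4*t)/9 - 17*t*exp(4*t)/3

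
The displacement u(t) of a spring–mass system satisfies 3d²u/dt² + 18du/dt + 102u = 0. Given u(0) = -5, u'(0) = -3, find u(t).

u = -5*cos(5*t)*exp(-3*t) - 18*exp(-3*t)*sin(5*t)/5

Divide through by 3: u'' + 6u' + 34u = 0.
Characteristic equation r² + 6r + 34 = 0 has discriminant (6)² - 4·(34) = -100 < 0, so r = -3 ± 5i.
Hence u_h = C1*cos(5*t)*exp(-3*t) + C2*exp(-3*t)*sin(5*t).
Apply the initial conditions: u(0) = C1 = -5 and u'(0) = -3*C1 + 5*C2 = -3. Solving gives C1 = -5, C2 = -18/5.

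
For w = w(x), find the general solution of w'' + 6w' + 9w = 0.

w = C1*exp(-3*x) + C2*x*exp(-3*x)

Characteristic equation r² + 6r + 9 = 0 has discriminant (6)² - 4·(9) = 0, so r = -3 is a repeated root.
Hence w_h = (C1 + C2*x)*exp(-3*x).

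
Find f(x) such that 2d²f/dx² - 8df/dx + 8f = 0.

Divide through by 2: f'' - 4f' + 4f = 0.
Characteristic equation r² - 4r + 4 = 0 has discriminant (-4)² - 4·(4) = 0, so r = 2 is a repeated root.
Hence f_h = (C1 + C2*x)*exp(2*x).

f = C1*exp(2*x) + C2*x*exp(2*x)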